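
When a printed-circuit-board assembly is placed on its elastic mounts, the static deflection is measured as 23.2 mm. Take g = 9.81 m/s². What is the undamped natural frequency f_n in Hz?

ω_n = √(g/δ_st) = √(9.81/0.0232) = √422.8 = 20.56 rad/s.
f_n = ω_n/(2π) = 20.56/6.283 = 3.273 Hz.

3.27 Hz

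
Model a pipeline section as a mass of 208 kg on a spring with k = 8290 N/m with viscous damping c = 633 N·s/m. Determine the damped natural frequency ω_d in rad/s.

ω_n = √(k/m) = √(8290/208) = 6.313 rad/s.
Critical damping c_c = 2√(k·m) = 2√(8290 × 208) = 2626 N·s/m, so ζ = c/c_c = 633/2626 = 0.2410.
ω_d = ω_n√(1 − ζ²) = 6.313 × √(1 − 0.0581) = 6.127 rad/s.

6.13 rad/s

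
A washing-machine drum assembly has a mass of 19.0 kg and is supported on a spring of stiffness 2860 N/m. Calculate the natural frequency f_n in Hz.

1.95 Hz

ω_n = √(k/m) = √(2860/19.0) = √150.5 = 12.27 rad/s.
f_n = ω_n/(2π) = 12.27/6.283 = 1.953 Hz.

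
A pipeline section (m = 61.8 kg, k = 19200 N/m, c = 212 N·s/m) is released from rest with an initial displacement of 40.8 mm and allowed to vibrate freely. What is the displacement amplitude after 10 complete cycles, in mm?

0.0876 mm

ζ = c/(2√(km)) = 212/(2√(19200 × 61.8)) = 212/2179 = 0.09731.
Logarithmic decrement δ = 2πζ/√(1 − ζ²) = 2π × 0.09731/√(1 − 0.00947) = 0.6143.
After n cycles, x_n/x₀ = e^(−nδ), so x_10 = 40.8 × e^(−10 × 0.6143) = 40.8 × 0.002148 = 0.08762 mm.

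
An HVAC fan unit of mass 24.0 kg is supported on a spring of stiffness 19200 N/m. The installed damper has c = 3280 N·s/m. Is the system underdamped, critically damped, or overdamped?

overdamped

c_c = 2√(k·m) = 1358 N·s/m; ζ = c/c_c = 3280/1358 = 2.42.
Since ζ > 1 the system is overdamped.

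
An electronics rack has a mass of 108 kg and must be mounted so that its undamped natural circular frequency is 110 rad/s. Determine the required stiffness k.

1310000 N/m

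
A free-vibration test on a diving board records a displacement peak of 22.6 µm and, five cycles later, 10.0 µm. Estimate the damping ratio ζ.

Logarithmic decrement δ = (1/n)·ln(x₀/x_n) = (1/5)·ln(22.6/10.0) = (1/5)·ln(2.260) = 0.1631.
ζ = δ/√(4π² + δ²) = 0.1631/√(39.48 + 0.0266) = 0.1631/6.285 = 0.02595.

0.0259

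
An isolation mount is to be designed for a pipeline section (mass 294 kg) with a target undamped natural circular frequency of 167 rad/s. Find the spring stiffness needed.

k = m·ω_n² = 294 × 167.0² = 294 × 27890 = 8199000 N/m.

8200000 N/m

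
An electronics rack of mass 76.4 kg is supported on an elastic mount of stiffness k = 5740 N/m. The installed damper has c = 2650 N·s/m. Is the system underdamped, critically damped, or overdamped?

c_c = 2√(k·m) = 1324 N·s/m; ζ = c/c_c = 2650/1324 = 2.00.
Since ζ > 1 the system is overdamped.

overdamped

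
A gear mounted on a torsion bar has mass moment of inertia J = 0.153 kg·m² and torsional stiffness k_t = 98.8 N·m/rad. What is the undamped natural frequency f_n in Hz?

4.04 Hz

ω_n = √(k_t/J) = √(98.8/0.153) = √645.8 = 25.41 rad/s.
f_n = ω_n/(2π) = 25.41/6.283 = 4.044 Hz.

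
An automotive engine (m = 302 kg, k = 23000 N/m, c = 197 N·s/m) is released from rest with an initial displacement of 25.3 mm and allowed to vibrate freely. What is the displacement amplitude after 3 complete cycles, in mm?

ζ = c/(2√(km)) = 197/(2√(23000 × 302)) = 197/5271 = 0.03737.
Logarithmic decrement δ = 2πζ/√(1 − ζ²) = 2π × 0.03737/√(1 − 0.00140) = 0.2350.
After n cycles, x_n/x₀ = e^(−nδ), so x_3 = 25.3 × e^(−3 × 0.2350) = 25.3 × 0.4941 = 12.50 mm.

12.5 mm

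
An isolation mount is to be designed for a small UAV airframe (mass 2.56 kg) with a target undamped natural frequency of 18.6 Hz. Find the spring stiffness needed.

ω_n = 2πf_n = 2π × 18.6 = 116.9 rad/s.
k = m·ω_n² = 2.56 × 116.9² = 2.56 × 13660 = 34960 N/m.

35000 N/m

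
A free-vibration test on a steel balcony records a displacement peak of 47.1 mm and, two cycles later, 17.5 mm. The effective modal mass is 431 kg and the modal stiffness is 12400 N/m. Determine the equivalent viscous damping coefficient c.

Logarithmic decrement δ = (1/n)·ln(x₀/x_n) = (1/2)·ln(47.1/17.5) = (1/2)·ln(2.691) = 0.4950.
ζ = δ/√(4π² + δ²) = 0.4950/√(39.48 + 0.245) = 0.4950/6.303 = 0.07854.
c = ζ · 2√(km) = 0.07854 × 2√(12400 × 431) = 0.07854 × 4624 = 363.2 N·s/m.

363 N·s/m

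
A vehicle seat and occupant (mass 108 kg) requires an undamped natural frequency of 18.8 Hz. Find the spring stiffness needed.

ω_n = 2πf_n = 2π × 18.8 = 118.1 rad/s.
k = m·ω_n² = 108 × 118.1² = 108 × 13950 = 1507000 N/m.

1510000 N/m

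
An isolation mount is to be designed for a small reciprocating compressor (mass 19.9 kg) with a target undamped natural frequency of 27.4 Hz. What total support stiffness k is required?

590000 N/m

ω_n = 2πf_n = 2π × 27.4 = 172.2 rad/s.
k = m·ω_n² = 19.9 × 172.2² = 19.9 × 29640 = 589800 N/m.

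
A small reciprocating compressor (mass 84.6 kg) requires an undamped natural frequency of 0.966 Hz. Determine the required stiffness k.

3120 N/m

ω_n = 2πf_n = 2π × 0.966 = 6.070 rad/s.
k = m·ω_n² = 84.6 × 6.070² = 84.6 × 36.84 = 3117 N/m.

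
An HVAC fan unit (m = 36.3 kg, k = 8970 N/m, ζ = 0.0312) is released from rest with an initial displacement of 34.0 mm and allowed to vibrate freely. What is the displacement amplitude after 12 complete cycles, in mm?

Logarithmic decrement δ = 2πζ/√(1 − ζ²) = 2π × 0.03120/√(1 − 0.000973) = 0.1961.
After n cycles, x_n/x₀ = e^(−nδ), so x_12 = 34.0 × e^(−12 × 0.1961) = 34.0 × 0.09503 = 3.231 mm.

3.23 mm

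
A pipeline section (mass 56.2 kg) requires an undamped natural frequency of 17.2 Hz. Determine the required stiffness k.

ω_n = 2πf_n = 2π × 17.2 = 108.1 rad/s.
k = m·ω_n² = 56.2 × 108.1² = 56.2 × 11680 = 656400 N/m.

656000 N/m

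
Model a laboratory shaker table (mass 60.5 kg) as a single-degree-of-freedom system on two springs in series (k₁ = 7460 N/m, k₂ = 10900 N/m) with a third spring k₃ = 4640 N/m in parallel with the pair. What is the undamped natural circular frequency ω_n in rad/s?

Series pair: k_s = k₁k₂/(k₁+k₂) = (7460)(10900)/(7460 + 10900) = 4429 N/m. In parallel with k₃: k_eq = 4429 + 4640 = 9069 N/m.
ω_n = √(k_eq/m) = √(9069/60.5) = √149.9 = 12.24 rad/s.

12.2 rad/s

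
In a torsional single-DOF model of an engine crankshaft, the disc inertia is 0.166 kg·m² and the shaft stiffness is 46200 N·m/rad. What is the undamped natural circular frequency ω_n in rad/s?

528 rad/s

ω_n = √(k_t/J) = √(46200/0.166) = √278300 = 527.6 rad/s.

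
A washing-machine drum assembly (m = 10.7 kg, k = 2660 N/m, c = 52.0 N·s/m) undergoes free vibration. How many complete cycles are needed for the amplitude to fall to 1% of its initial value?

ζ = c/(2√(km)) = 52.0/(2√(2660 × 10.7)) = 52.0/337.4 = 0.1541.
Logarithmic decrement δ = 2πζ/√(1 − ζ²) = 2π × 0.1541/√(1 − 0.0238) = 0.9800.
x_n/x₀ = e^(−nδ) ≤ 0.01; take ln: n ≥ ln(1/0.01)/δ = 4.605/0.9800 = 4.699.
So 5 complete cycles are required.

5 cycles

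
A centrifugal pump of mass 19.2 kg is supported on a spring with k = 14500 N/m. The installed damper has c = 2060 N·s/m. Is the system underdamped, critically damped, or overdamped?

c_c = 2√(k·m) = 1055 N·s/m; ζ = c/c_c = 2060/1055 = 1.95.
Since ζ > 1 the system is overdamped.

overdamped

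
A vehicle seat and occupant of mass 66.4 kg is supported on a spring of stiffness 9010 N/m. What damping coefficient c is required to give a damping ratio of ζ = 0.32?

495 N·s/m

c_c = 2√(k·m) = 2√(9010 × 66.4) = 1547 N·s/m.
c = ζ·c_c = 0.32 × 1547 = 495.0 N·s/m.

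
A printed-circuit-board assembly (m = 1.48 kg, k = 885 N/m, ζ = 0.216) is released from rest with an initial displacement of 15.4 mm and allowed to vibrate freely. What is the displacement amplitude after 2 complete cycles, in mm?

Logarithmic decrement δ = 2πζ/√(1 − ζ²) = 2π × 0.2160/√(1 − 0.0467) = 1.390.
After n cycles, x_n/x₀ = e^(−nδ), so x_2 = 15.4 × e^(−2 × 1.390) = 15.4 × 0.06204 = 0.9554 mm.

0.955 mm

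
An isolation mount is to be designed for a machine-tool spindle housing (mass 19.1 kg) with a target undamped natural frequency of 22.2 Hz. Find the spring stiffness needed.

ω_n = 2πf_n = 2π × 22.2 = 139.5 rad/s.
k = m·ω_n² = 19.1 × 139.5² = 19.1 × 19460 = 371600 N/m.

372000 N/m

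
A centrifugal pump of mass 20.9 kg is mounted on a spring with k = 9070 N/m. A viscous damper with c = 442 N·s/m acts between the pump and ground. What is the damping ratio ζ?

ω_n = √(k/m) = √(9070/20.9) = 20.83 rad/s.
Critical damping c_c = 2√(k·m) = 2√(9070 × 20.9) = 870.8 N·s/m, so ζ = c/c_c = 442/870.8 = 0.5076.

0.508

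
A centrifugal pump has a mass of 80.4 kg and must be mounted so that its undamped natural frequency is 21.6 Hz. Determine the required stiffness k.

ω_n = 2πf_n = 2π × 21.6 = 135.7 rad/s.
k = m·ω_n² = 80.4 × 135.7² = 80.4 × 18420 = 1481000 N/m.

1480000 N/m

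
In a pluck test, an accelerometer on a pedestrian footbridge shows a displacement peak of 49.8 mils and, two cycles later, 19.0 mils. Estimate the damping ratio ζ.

Logarithmic decrement δ = (1/n)·ln(x₀/x_n) = (1/2)·ln(49.8/19.0) = (1/2)·ln(2.621) = 0.4818.
ζ = δ/√(4π² + δ²) = 0.4818/√(39.48 + 0.232) = 0.4818/6.302 = 0.07645.

0.0765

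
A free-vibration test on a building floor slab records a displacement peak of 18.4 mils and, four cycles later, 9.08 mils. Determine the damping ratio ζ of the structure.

Logarithmic decrement δ = (1/n)·ln(x₀/x_n) = (1/4)·ln(18.4/9.08) = (1/4)·ln(2.026) = 0.1766.
ζ = δ/√(4π² + δ²) = 0.1766/√(39.48 + 0.0312) = 0.1766/6.286 = 0.02809.

0.0281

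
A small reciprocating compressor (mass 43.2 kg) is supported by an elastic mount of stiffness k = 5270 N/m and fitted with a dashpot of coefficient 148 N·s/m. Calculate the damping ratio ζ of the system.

0.155

ω_n = √(k/m) = √(5270/43.2) = 11.04 rad/s.
Critical damping c_c = 2√(k·m) = 2√(5270 × 43.2) = 954.3 N·s/m, so ζ = c/c_c = 148/954.3 = 0.1551.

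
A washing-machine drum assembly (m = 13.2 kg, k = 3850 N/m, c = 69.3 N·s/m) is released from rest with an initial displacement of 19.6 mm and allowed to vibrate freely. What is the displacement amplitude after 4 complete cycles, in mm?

0.393 mm

ζ = c/(2√(km)) = 69.3/(2√(3850 × 13.2)) = 69.3/450.9 = 0.1537.
Logarithmic decrement δ = 2πζ/√(1 − ζ²) = 2π × 0.1537/√(1 − 0.0236) = 0.9774.
After n cycles, x_n/x₀ = e^(−nδ), so x_4 = 19.6 × e^(−4 × 0.9774) = 19.6 × 0.02005 = 0.3930 mm.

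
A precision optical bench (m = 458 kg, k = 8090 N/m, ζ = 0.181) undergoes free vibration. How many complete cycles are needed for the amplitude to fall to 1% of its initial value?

Logarithmic decrement δ = 2πζ/√(1 − ζ²) = 2π × 0.1810/√(1 − 0.0328) = 1.156.
x_n/x₀ = e^(−nδ) ≤ 0.01; take ln: n ≥ ln(1/0.01)/δ = 4.605/1.156 = 3.982.
So 4 complete cycles are required.

4 cycles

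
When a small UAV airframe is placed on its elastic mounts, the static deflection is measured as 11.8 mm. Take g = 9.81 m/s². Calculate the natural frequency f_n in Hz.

ω_n = √(g/δ_st) = √(9.81/0.0118) = √831.4 = 28.83 rad/s.
f_n = ω_n/(2π) = 28.83/6.283 = 4.589 Hz.

4.59 Hz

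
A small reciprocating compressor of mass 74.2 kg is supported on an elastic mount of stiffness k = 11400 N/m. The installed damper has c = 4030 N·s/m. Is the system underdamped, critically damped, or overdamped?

overdamped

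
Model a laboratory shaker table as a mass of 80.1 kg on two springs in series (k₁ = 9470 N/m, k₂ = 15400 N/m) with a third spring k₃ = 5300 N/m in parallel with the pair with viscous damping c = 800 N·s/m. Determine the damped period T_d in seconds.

Series pair: k_s = k₁k₂/(k₁+k₂) = (9470)(15400)/(9470 + 15400) = 5864 N/m. In parallel with k₃: k_eq = 5864 + 5300 = 11160 N/m.
ω_n = √(k_eq/m) = √(11160/80.1) = 11.81 rad/s.
Critical damping c_c = 2√(k_eq·m) = 2√(11160 × 80.1) = 1891 N·s/m, so ζ = c/c_c = 800/1891 = 0.4230.
ω_d = ω_n√(1 − ζ²) = 11.81 × √(1 − 0.179) = 10.70 rad/s.
T_d = 2π/ω_d = 0.5873 s.

0.587 s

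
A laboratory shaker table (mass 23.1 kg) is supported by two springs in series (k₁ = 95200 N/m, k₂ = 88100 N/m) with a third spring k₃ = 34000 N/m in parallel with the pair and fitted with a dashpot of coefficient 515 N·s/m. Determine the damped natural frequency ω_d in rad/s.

57.7 rad/s

Series pair: k_s = k₁k₂/(k₁+k₂) = (95200)(88100)/(95200 + 88100) = 45760 N/m. In parallel with k₃: k_eq = 45760 + 34000 = 79760 N/m.
ω_n = √(k_eq/m) = √(79760/23.1) = 58.76 rad/s.
Critical damping c_c = 2√(k_eq·m) = 2√(79760 × 23.1) = 2715 N·s/m, so ζ = c/c_c = 515/2715 = 0.1897.
ω_d = ω_n√(1 − ζ²) = 58.76 × √(1 − 0.0360) = 57.69 rad/s.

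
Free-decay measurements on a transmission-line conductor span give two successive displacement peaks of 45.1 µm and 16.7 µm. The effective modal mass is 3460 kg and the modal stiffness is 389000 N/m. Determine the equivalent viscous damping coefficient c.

Logarithmic decrement δ = (1/n)·ln(x₀/x_n) = (1/1)·ln(45.1/16.7) = (1/1)·ln(2.701) = 0.9935.
ζ = δ/√(4π² + δ²) = 0.9935/√(39.48 + 0.987) = 0.9935/6.361 = 0.1562.
c = ζ · 2√(km) = 0.1562 × 2√(389000 × 3460) = 0.1562 × 73370 = 11460 N·s/m.

11500 N·s/m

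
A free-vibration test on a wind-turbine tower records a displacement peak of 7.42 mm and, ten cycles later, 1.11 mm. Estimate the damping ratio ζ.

0.0302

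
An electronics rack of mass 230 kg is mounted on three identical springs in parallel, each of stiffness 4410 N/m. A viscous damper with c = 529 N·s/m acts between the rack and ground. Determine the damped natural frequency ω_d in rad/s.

7.50 rad/s

Parallel springs add: k_eq = 3 × 4410 = 13230 N/m.
ω_n = √(k_eq/m) = √(13230/230) = 7.584 rad/s.
Critical damping c_c = 2√(k_eq·m) = 2√(13230 × 230) = 3489 N·s/m, so ζ = c/c_c = 529/3489 = 0.1516.
ω_d = ω_n√(1 − ζ²) = 7.584 × √(1 − 0.0230) = 7.497 rad/s.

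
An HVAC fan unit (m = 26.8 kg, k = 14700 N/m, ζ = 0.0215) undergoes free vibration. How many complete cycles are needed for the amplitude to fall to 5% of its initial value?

23 cycles

Logarithmic decrement δ = 2πζ/√(1 − ζ²) = 2π × 0.02150/√(1 − 0.000462) = 0.1351.
x_n/x₀ = e^(−nδ) ≤ 0.05; take ln: n ≥ ln(1/0.05)/δ = 2.996/0.1351 = 22.17.
So 23 complete cycles are required.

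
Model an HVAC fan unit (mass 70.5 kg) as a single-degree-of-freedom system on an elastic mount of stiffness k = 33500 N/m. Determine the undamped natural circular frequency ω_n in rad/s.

21.8 rad/s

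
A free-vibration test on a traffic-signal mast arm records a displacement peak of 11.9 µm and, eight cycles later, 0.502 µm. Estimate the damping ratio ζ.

Logarithmic decrement δ = (1/n)·ln(x₀/x_n) = (1/8)·ln(11.9/0.502) = (1/8)·ln(23.71) = 0.3957.
ζ = δ/√(4π² + δ²) = 0.3957/√(39.48 + 0.157) = 0.3957/6.296 = 0.06285.

0.0629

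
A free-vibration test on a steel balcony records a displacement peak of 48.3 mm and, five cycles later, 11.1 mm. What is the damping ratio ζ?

0.0468

Logarithmic decrement δ = (1/n)·ln(x₀/x_n) = (1/5)·ln(48.3/11.1) = (1/5)·ln(4.351) = 0.2941.
ζ = δ/√(4π² + δ²) = 0.2941/√(39.48 + 0.0865) = 0.2941/6.290 = 0.04676.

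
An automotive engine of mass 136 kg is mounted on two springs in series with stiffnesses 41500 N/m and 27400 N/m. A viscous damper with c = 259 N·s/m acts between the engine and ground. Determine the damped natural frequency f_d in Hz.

1.75 Hz

Series springs: 1/k_eq = 1/41500 + 1/27400 = 6.059×10^-5, so k_eq = 16500 N/m.
ω_n = √(k_eq/m) = √(16500/136) = 11.02 rad/s.
Critical damping c_c = 2√(k_eq·m) = 2√(16500 × 136) = 2996 N·s/m, so ζ = c/c_c = 259/2996 = 0.08644.
ω_d = ω_n√(1 − ζ²) = 11.02 × √(1 − 0.00747) = 10.97 rad/s.
f_d = ω_d/(2π) = 1.747 Hz.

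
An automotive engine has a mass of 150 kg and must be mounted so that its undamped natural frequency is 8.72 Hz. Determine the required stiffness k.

450000 N/m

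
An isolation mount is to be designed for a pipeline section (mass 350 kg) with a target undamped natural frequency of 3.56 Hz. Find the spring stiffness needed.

175000 N/m

ω_n = 2πf_n = 2π × 3.56 = 22.37 rad/s.
k = m·ω_n² = 350 × 22.37² = 350 × 500.3 = 175100 N/m.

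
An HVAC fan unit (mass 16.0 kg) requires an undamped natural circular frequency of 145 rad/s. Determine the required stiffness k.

k = m·ω_n² = 16.0 × 145.0² = 16.0 × 21020 = 336400 N/m.

336000 N/m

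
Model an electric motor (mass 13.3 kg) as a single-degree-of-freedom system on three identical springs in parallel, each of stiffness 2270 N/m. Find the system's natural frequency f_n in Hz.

Parallel springs add: k_eq = 3 × 2270 = 6810 N/m.
ω_n = √(k_eq/m) = √(6810/13.3) = √512.0 = 22.63 rad/s.
f_n = ω_n/(2π) = 22.63/6.283 = 3.601 Hz.

3.60 Hz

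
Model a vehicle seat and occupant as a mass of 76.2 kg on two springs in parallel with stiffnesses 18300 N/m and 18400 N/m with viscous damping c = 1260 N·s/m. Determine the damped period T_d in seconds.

0.309 s

Parallel springs add: k_eq = 18300 + 18400 = 36700 N/m.
ω_n = √(k_eq/m) = √(36700/76.2) = 21.95 rad/s.
Critical damping c_c = 2√(k_eq·m) = 2√(36700 × 76.2) = 3345 N·s/m, so ζ = c/c_c = 1260/3345 = 0.3767.
ω_d = ω_n√(1 − ζ²) = 21.95 × √(1 − 0.142) = 20.33 rad/s.
T_d = 2π/ω_d = 0.3091 s.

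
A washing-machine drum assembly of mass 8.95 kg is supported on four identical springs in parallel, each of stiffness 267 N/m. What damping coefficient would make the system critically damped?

Parallel springs add: k_eq = 4 × 267 = 1068 N/m.
c_c = 2√(k_eq·m) = 2√(1068 × 8.95) = 2 × 97.77 = 195.5 N·s/m.

196 N·s/m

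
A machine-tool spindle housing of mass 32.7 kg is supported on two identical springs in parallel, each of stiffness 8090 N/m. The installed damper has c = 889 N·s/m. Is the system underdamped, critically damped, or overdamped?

Parallel springs add: k_eq = 2 × 8090 = 16180 N/m.
c_c = 2√(k_eq·m) = 1455 N·s/m; ζ = c/c_c = 889/1455 = 0.611.
Since ζ < 1 the system is underdamped.

underdamped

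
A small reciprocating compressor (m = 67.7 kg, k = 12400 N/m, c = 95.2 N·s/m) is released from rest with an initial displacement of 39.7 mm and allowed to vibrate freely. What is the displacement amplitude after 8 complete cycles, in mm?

ζ = c/(2√(km)) = 95.2/(2√(12400 × 67.7)) = 95.2/1832 = 0.05195.
Logarithmic decrement δ = 2πζ/√(1 − ζ²) = 2π × 0.05195/√(1 − 0.00270) = 0.3269.
After n cycles, x_n/x₀ = e^(−nδ), so x_8 = 39.7 × e^(−8 × 0.3269) = 39.7 × 0.07317 = 2.905 mm.

2.90 mm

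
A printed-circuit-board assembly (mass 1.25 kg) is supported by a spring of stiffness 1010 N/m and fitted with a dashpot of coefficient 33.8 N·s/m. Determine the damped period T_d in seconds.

ω_n = √(k/m) = √(1010/1.25) = 28.43 rad/s.
Critical damping c_c = 2√(k·m) = 2√(1010 × 1.25) = 71.06 N·s/m, so ζ = c/c_c = 33.8/71.06 = 0.4756.
ω_d = ω_n√(1 − ζ²) = 28.43 × √(1 − 0.226) = 25.00 rad/s.
T_d = 2π/ω_d = 0.2513 s.

0.251 s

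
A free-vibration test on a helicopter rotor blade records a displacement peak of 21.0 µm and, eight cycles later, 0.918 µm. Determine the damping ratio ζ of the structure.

Logarithmic decrement δ = (1/n)·ln(x₀/x_n) = (1/8)·ln(21.0/0.918) = (1/8)·ln(22.88) = 0.3913.
ζ = δ/√(4π² + δ²) = 0.3913/√(39.48 + 0.153) = 0.3913/6.295 = 0.06215.

0.0622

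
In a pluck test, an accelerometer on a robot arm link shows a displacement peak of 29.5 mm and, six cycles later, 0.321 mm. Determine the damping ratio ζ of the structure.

Logarithmic decrement δ = (1/n)·ln(x₀/x_n) = (1/6)·ln(29.5/0.321) = (1/6)·ln(91.90) = 0.7535.
ζ = δ/√(4π² + δ²) = 0.7535/√(39.48 + 0.568) = 0.7535/6.328 = 0.1191.

0.119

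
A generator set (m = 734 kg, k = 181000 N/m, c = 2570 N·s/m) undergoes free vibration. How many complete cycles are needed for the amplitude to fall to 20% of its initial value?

ζ = c/(2√(km)) = 2570/(2√(181000 × 734)) = 2570/23050 = 0.1115.
Logarithmic decrement δ = 2πζ/√(1 − ζ²) = 2π × 0.1115/√(1 − 0.0124) = 0.7049.
x_n/x₀ = e^(−nδ) ≤ 0.2; take ln: n ≥ ln(1/0.2)/δ = 1.609/0.7049 = 2.283.
So 3 complete cycles are required.

3 cycles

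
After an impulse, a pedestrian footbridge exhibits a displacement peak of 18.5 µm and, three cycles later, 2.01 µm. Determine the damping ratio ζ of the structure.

0.117

Logarithmic decrement δ = (1/n)·ln(x₀/x_n) = (1/3)·ln(18.5/2.01) = (1/3)·ln(9.204) = 0.7399.
ζ = δ/√(4π² + δ²) = 0.7399/√(39.48 + 0.547) = 0.7399/6.327 = 0.1169.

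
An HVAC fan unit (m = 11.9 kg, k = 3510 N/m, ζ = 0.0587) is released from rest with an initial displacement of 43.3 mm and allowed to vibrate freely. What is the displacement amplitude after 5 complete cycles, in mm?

Logarithmic decrement δ = 2πζ/√(1 − ζ²) = 2π × 0.05870/√(1 − 0.00345) = 0.3695.
After n cycles, x_n/x₀ = e^(−nδ), so x_5 = 43.3 × e^(−5 × 0.3695) = 43.3 × 0.1577 = 6.827 mm.

6.83 mm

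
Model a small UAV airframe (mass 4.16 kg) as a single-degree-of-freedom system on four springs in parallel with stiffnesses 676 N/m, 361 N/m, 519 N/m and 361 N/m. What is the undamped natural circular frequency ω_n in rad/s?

21.5 rad/s

Parallel springs add: k_eq = 676 + 361 + 519 + 361 = 1917 N/m.
ω_n = √(k_eq/m) = √(1917/4.16) = √460.8 = 21.47 rad/s.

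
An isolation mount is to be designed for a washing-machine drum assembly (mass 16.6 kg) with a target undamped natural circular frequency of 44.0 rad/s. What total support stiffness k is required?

32100 N/m

k = m·ω_n² = 16.6 × 44.00² = 16.6 × 1936 = 32140 N/m.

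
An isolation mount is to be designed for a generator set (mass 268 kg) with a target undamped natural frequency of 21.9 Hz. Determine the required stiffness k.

5070000 N/m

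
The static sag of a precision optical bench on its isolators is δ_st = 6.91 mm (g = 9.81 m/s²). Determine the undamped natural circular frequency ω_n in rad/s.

37.7 rad/s

ω_n = √(g/δ_st) = √(9.81/0.00691) = √1420 = 37.68 rad/s.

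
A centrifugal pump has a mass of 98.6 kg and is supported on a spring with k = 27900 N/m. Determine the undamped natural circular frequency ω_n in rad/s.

16.8 rad/s

ω_n = √(k/m) = √(27900/98.6) = √283.0 = 16.82 rad/s.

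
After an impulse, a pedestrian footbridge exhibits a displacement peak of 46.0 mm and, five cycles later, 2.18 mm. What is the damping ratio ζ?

Logarithmic decrement δ = (1/n)·ln(x₀/x_n) = (1/5)·ln(46.0/2.18) = (1/5)·ln(21.10) = 0.6099.
ζ = δ/√(4π² + δ²) = 0.6099/√(39.48 + 0.372) = 0.6099/6.313 = 0.09661.

0.0966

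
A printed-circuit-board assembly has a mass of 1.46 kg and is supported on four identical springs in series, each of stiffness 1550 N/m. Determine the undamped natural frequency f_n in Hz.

Series springs: 1/k_eq = 4/1550, so k_eq = 1550/4 = 387.5 N/m.
ω_n = √(k_eq/m) = √(387.5/1.46) = √265.4 = 16.29 rad/s.
f_n = ω_n/(2π) = 16.29/6.283 = 2.593 Hz.

2.59 Hz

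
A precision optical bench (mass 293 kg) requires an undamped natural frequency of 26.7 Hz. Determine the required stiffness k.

8250000 N/m

ω_n = 2πf_n = 2π × 26.7 = 167.8 rad/s.
k = m·ω_n² = 293 × 167.8² = 293 × 28140 = 8246000 N/m.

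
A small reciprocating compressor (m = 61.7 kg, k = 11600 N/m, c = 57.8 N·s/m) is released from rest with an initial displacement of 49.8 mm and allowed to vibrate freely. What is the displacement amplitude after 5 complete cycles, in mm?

17.0 mm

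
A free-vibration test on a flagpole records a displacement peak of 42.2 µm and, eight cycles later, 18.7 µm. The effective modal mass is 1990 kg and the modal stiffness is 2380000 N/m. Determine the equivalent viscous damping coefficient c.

2230 N·s/m

Logarithmic decrement δ = (1/n)·ln(x₀/x_n) = (1/8)·ln(42.2/18.7) = (1/8)·ln(2.257) = 0.1017.
ζ = δ/√(4π² + δ²) = 0.1017/√(39.48 + 0.0104) = 0.1017/6.284 = 0.01619.
c = ζ · 2√(km) = 0.01619 × 2√(2380000 × 1990) = 0.01619 × 137600 = 2228 N·s/m.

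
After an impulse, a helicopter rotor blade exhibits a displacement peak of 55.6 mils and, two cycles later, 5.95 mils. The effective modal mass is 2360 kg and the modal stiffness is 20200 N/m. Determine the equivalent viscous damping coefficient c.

Logarithmic decrement δ = (1/n)·ln(x₀/x_n) = (1/2)·ln(55.6/5.95) = (1/2)·ln(9.345) = 1.117.
ζ = δ/√(4π² + δ²) = 1.117/√(39.48 + 1.25) = 1.117/6.382 = 0.1751.
c = ζ · 2√(km) = 0.1751 × 2√(20200 × 2360) = 0.1751 × 13810 = 2418 N·s/m.

2420 N·s/m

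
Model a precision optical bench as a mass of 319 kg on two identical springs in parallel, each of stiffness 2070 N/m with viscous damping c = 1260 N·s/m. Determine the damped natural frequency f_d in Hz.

0.480 Hz

Parallel springs add: k_eq = 2 × 2070 = 4140 N/m.
ω_n = √(k_eq/m) = √(4140/319) = 3.603 rad/s.
Critical damping c_c = 2√(k_eq·m) = 2√(4140 × 319) = 2298 N·s/m, so ζ = c/c_c = 1260/2298 = 0.5482.
ω_d = ω_n√(1 − ζ²) = 3.603 × √(1 − 0.301) = 3.013 rad/s.
f_d = ω_d/(2π) = 0.4795 Hz.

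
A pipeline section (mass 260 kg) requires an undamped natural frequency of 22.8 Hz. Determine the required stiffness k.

ω_n = 2πf_n = 2π × 22.8 = 143.3 rad/s.
k = m·ω_n² = 260 × 143.3² = 260 × 20520 = 5336000 N/m.

5340000 N/m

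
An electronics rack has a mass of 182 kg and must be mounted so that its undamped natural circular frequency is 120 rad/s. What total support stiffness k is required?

2620000 N/m

k = m·ω_n² = 182 × 120.0² = 182 × 14400 = 2621000 N/m.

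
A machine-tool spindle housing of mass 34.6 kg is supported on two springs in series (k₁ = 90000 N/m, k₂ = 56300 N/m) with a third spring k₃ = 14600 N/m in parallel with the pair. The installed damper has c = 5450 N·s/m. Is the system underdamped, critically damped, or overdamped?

Series pair: k_s = k₁k₂/(k₁+k₂) = (90000)(56300)/(90000 + 56300) = 34630 N/m. In parallel with k₃: k_eq = 34630 + 14600 = 49230 N/m.
c_c = 2√(k_eq·m) = 2610 N·s/m; ζ = c/c_c = 5450/2610 = 2.09.
Since ζ > 1 the system is overdamped.

overdamped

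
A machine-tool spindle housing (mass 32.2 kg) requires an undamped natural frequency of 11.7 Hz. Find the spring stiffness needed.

ω_n = 2πf_n = 2π × 11.7 = 73.51 rad/s.
k = m·ω_n² = 32.2 × 73.51² = 32.2 × 5404 = 174000 N/m.

174000 N/m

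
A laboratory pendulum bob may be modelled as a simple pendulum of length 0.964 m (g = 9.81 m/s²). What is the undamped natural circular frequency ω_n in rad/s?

For a simple pendulum ω_n = √(g/L) = √(9.81/0.964) = √10.18 = 3.190 rad/s.

3.19 rad/s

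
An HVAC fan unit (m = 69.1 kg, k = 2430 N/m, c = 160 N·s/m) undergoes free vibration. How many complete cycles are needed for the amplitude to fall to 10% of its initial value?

2 cycles

ζ = c/(2√(km)) = 160/(2√(2430 × 69.1)) = 160/819.5 = 0.1952.
Logarithmic decrement δ = 2πζ/√(1 − ζ²) = 2π × 0.1952/√(1 − 0.0381) = 1.251.
x_n/x₀ = e^(−nδ) ≤ 0.1; take ln: n ≥ ln(1/0.1)/δ = 2.303/1.251 = 1.841.
So 2 complete cycles are required.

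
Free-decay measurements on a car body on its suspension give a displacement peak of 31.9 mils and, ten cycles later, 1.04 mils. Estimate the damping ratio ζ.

0.0544

Logarithmic decrement δ = (1/n)·ln(x₀/x_n) = (1/10)·ln(31.9/1.04) = (1/10)·ln(30.67) = 0.3423.
ζ = δ/√(4π² + δ²) = 0.3423/√(39.48 + 0.117) = 0.3423/6.293 = 0.05440.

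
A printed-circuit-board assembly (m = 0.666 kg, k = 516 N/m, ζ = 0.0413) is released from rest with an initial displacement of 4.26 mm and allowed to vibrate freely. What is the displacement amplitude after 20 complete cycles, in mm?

0.0236 mm

Logarithmic decrement δ = 2πζ/√(1 − ζ²) = 2π × 0.04130/√(1 − 0.00171) = 0.2597.
After n cycles, x_n/x₀ = e^(−nδ), so x_20 = 4.26 × e^(−20 × 0.2597) = 4.26 × 0.005548 = 0.02363 mm.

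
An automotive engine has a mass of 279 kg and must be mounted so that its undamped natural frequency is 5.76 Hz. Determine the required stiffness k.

ω_n = 2πf_n = 2π × 5.76 = 36.19 rad/s.
k = m·ω_n² = 279 × 36.19² = 279 × 1310 = 365400 N/m.

365000 N/m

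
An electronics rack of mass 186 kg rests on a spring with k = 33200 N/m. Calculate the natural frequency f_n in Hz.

ω_n = √(k/m) = √(33200/186) = √178.5 = 13.36 rad/s.
f_n = ω_n/(2π) = 13.36/6.283 = 2.126 Hz.

2.13 Hz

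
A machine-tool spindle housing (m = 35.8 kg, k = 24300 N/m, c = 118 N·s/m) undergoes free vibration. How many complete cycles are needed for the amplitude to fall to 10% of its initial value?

ζ = c/(2√(km)) = 118/(2√(24300 × 35.8)) = 118/1865 = 0.06326.
Logarithmic decrement δ = 2πζ/√(1 − ζ²) = 2π × 0.06326/√(1 − 0.00400) = 0.3983.
x_n/x₀ = e^(−nδ) ≤ 0.1; take ln: n ≥ ln(1/0.1)/δ = 2.303/0.3983 = 5.782.
So 6 complete cycles are required.

6 cycles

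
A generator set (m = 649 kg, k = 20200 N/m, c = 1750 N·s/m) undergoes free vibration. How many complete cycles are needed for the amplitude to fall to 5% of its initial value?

ζ = c/(2√(km)) = 1750/(2√(20200 × 649)) = 1750/7241 = 0.2417.
Logarithmic decrement δ = 2πζ/√(1 − ζ²) = 2π × 0.2417/√(1 − 0.0584) = 1.565.
x_n/x₀ = e^(−nδ) ≤ 0.05; take ln: n ≥ ln(1/0.05)/δ = 2.996/1.565 = 1.914.
So 2 complete cycles are required.

2 cycles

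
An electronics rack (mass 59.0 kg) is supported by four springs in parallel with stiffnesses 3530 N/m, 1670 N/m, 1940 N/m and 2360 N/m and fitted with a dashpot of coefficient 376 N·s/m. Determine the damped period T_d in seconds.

Parallel springs add: k_eq = 3530 + 1670 + 1940 + 2360 = 9500 N/m.
ω_n = √(k_eq/m) = √(9500/59.0) = 12.69 rad/s.
Critical damping c_c = 2√(k_eq·m) = 2√(9500 × 59.0) = 1497 N·s/m, so ζ = c/c_c = 376/1497 = 0.2511.
ω_d = ω_n√(1 − ζ²) = 12.69 × √(1 − 0.0631) = 12.28 rad/s.
T_d = 2π/ω_d = 0.5115 s.

0.512 s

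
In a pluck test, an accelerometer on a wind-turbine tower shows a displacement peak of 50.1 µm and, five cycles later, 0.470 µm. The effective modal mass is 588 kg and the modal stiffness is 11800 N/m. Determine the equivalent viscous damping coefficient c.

Logarithmic decrement δ = (1/n)·ln(x₀/x_n) = (1/5)·ln(50.1/0.470) = (1/5)·ln(106.6) = 0.9338.
ζ = δ/√(4π² + δ²) = 0.9338/√(39.48 + 0.872) = 0.9338/6.352 = 0.1470.
c = ζ · 2√(km) = 0.1470 × 2√(11800 × 588) = 0.1470 × 5268 = 774.5 N·s/m.

774 N·s/m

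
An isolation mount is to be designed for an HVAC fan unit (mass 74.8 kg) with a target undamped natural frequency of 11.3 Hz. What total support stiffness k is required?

377000 N/m

ω_n = 2πf_n = 2π × 11.3 = 71.00 rad/s.
k = m·ω_n² = 74.8 × 71.00² = 74.8 × 5041 = 377100 N/m.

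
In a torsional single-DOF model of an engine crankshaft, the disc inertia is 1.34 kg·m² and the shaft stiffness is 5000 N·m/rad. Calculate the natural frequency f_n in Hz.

9.72 Hz

ω_n = √(k_t/J) = √(5000/1.34) = √3731 = 61.08 rad/s.
f_n = ω_n/(2π) = 61.08/6.283 = 9.722 Hz.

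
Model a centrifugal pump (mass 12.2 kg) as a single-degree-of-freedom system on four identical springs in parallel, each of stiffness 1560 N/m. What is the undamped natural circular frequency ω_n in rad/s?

22.6 rad/s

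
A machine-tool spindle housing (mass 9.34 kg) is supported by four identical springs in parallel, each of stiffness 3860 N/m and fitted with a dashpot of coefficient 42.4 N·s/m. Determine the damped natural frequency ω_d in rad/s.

40.6 rad/s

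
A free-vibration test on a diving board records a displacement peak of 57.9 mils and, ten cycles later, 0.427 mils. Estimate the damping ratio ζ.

Logarithmic decrement δ = (1/n)·ln(x₀/x_n) = (1/10)·ln(57.9/0.427) = (1/10)·ln(135.6) = 0.4910.
ζ = δ/√(4π² + δ²) = 0.4910/√(39.48 + 0.241) = 0.4910/6.302 = 0.07790.

0.0779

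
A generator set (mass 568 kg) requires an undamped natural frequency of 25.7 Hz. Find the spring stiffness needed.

14800000 N/m

ω_n = 2πf_n = 2π × 25.7 = 161.5 rad/s.
k = m·ω_n² = 568 × 161.5² = 568 × 26080 = 14810000 N/m.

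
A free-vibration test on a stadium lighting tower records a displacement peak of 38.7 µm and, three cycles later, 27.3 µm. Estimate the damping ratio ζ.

0.0185

Logarithmic decrement δ = (1/n)·ln(x₀/x_n) = (1/3)·ln(38.7/27.3) = (1/3)·ln(1.418) = 0.1163.
ζ = δ/√(4π² + δ²) = 0.1163/√(39.48 + 0.0135) = 0.1163/6.284 = 0.01851.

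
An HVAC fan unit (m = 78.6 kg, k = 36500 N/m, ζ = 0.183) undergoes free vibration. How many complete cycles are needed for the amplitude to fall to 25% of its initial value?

2 cycles

Logarithmic decrement δ = 2πζ/√(1 − ζ²) = 2π × 0.1830/√(1 − 0.0335) = 1.170.
x_n/x₀ = e^(−nδ) ≤ 0.25; take ln: n ≥ ln(1/0.25)/δ = 1.386/1.170 = 1.185.
So 2 complete cycles are required.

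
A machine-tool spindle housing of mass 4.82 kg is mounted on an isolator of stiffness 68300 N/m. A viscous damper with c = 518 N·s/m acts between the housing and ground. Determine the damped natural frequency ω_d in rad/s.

106 rad/s

ω_n = √(k/m) = √(68300/4.82) = 119.0 rad/s.
Critical damping c_c = 2√(k·m) = 2√(68300 × 4.82) = 1148 N·s/m, so ζ = c/c_c = 518/1148 = 0.4514.
ω_d = ω_n√(1 − ζ²) = 119.0 × √(1 − 0.204) = 106.2 rad/s.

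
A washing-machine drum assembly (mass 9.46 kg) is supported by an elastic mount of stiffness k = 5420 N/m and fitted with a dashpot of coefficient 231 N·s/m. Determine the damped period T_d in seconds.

ω_n = √(k/m) = √(5420/9.46) = 23.94 rad/s.
Critical damping c_c = 2√(k·m) = 2√(5420 × 9.46) = 452.9 N·s/m, so ζ = c/c_c = 231/452.9 = 0.5101.
ω_d = ω_n√(1 − ζ²) = 23.94 × √(1 − 0.260) = 20.59 rad/s.
T_d = 2π/ω_d = 0.3052 s.

0.305 s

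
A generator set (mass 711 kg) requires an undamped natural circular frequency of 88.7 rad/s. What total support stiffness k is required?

5590000 N/m

k = m·ω_n² = 711 × 88.70² = 711 × 7868 = 5594000 N/m.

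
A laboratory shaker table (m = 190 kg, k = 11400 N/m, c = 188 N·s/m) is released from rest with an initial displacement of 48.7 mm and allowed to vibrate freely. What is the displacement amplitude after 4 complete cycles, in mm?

ζ = c/(2√(km)) = 188/(2√(11400 × 190)) = 188/2943 = 0.06387.
Logarithmic decrement δ = 2πζ/√(1 − ζ²) = 2π × 0.06387/√(1 − 0.00408) = 0.4021.
After n cycles, x_n/x₀ = e^(−nδ), so x_4 = 48.7 × e^(−4 × 0.4021) = 48.7 × 0.2002 = 9.749 mm.

9.75 mm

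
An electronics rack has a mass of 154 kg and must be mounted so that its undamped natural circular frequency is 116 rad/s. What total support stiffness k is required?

2070000 N/m

k = m·ω_n² = 154 × 116.0² = 154 × 13460 = 2072000 N/m.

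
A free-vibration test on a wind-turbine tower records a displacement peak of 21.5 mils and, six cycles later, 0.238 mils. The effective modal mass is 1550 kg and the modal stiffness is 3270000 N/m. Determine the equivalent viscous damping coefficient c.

Logarithmic decrement δ = (1/n)·ln(x₀/x_n) = (1/6)·ln(21.5/0.238) = (1/6)·ln(90.34) = 0.7506.
ζ = δ/√(4π² + δ²) = 0.7506/√(39.48 + 0.563) = 0.7506/6.328 = 0.1186.
c = ζ · 2√(km) = 0.1186 × 2√(3270000 × 1550) = 0.1186 × 142400 = 16890 N·s/m.

16900 N·s/m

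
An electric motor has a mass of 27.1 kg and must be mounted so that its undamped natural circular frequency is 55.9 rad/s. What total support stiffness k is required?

k = m·ω_n² = 27.1 × 55.90² = 27.1 × 3125 = 84680 N/m.

84700 N/m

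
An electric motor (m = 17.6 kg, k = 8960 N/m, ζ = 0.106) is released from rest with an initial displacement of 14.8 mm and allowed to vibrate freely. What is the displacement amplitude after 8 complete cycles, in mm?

0.0697 mm

Logarithmic decrement δ = 2πζ/√(1 − ζ²) = 2π × 0.1060/√(1 − 0.0112) = 0.6698.
After n cycles, x_n/x₀ = e^(−nδ), so x_8 = 14.8 × e^(−8 × 0.6698) = 14.8 × 0.004709 = 0.06969 mm.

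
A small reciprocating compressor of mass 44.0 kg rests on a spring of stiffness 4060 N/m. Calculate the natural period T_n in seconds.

ω_n = √(k/m) = √(4060/44.0) = √92.27 = 9.606 rad/s.
T_n = 2π/ω_n = 6.283/9.606 = 0.6541 s.

0.654 s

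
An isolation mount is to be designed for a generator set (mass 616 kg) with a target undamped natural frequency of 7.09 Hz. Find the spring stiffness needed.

1220000 N/m

ω_n = 2πf_n = 2π × 7.09 = 44.55 rad/s.
k = m·ω_n² = 616 × 44.55² = 616 × 1985 = 1222000 N/m.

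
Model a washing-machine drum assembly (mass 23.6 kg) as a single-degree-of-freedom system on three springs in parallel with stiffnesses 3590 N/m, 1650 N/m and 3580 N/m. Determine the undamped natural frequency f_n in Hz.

Parallel springs add: k_eq = 3590 + 1650 + 3580 = 8820 N/m.
ω_n = √(k_eq/m) = √(8820/23.6) = √373.7 = 19.33 rad/s.
f_n = ω_n/(2π) = 19.33/6.283 = 3.077 Hz.

3.08 Hz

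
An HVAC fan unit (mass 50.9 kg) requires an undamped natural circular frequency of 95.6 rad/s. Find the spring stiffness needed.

465000 N/m

k = m·ω_n² = 50.9 × 95.60² = 50.9 × 9139 = 465200 N/m.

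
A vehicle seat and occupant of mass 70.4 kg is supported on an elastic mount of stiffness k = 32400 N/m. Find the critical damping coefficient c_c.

3020 N·s/m

c_c = 2√(k·m) = 2√(32400 × 70.4) = 2 × 1510 = 3021 N·s/m.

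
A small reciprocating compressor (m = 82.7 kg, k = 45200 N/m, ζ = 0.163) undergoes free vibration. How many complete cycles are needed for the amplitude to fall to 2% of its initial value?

4 cycles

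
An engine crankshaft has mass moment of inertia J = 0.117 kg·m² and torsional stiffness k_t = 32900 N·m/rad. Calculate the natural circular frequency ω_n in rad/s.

530 rad/s

ω_n = √(k_t/J) = √(32900/0.117) = √281200 = 530.3 rad/s.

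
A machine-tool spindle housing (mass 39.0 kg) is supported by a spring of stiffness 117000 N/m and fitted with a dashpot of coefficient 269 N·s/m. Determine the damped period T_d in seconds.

0.115 s

ω_n = √(k/m) = √(117000/39.0) = 54.77 rad/s.
Critical damping c_c = 2√(k·m) = 2√(117000 × 39.0) = 4272 N·s/m, so ζ = c/c_c = 269/4272 = 0.06296.
ω_d = ω_n√(1 − ζ²) = 54.77 × √(1 − 0.00396) = 54.66 rad/s.
T_d = 2π/ω_d = 0.1149 s.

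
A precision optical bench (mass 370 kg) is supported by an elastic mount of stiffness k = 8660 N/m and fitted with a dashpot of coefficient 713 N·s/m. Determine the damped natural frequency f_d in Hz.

ω_n = √(k/m) = √(8660/370) = 4.838 rad/s.
Critical damping c_c = 2√(k·m) = 2√(8660 × 370) = 3580 N·s/m, so ζ = c/c_c = 713/3580 = 0.1992.
ω_d = ω_n√(1 − ζ²) = 4.838 × √(1 − 0.0397) = 4.741 rad/s.
f_d = ω_d/(2π) = 0.7546 Hz.

0.755 Hz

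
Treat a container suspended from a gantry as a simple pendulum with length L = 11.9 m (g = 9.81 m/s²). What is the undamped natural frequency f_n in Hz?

0.145 Hz

For a simple pendulum ω_n = √(g/L) = √(9.81/11.9) = √0.8244 = 0.9079 rad/s.
f_n = ω_n/(2π) = 0.9079/6.283 = 0.1445 Hz.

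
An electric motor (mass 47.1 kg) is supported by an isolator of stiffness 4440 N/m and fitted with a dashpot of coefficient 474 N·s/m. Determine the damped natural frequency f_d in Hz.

1.32 Hz

ω_n = √(k/m) = √(4440/47.1) = 9.709 rad/s.
Critical damping c_c = 2√(k·m) = 2√(4440 × 47.1) = 914.6 N·s/m, so ζ = c/c_c = 474/914.6 = 0.5183.
ω_d = ω_n√(1 − ζ²) = 9.709 × √(1 − 0.269) = 8.303 rad/s.
f_d = ω_d/(2π) = 1.322 Hz.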